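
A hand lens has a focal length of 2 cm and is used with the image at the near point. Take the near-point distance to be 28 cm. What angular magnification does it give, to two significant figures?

M = 1 + D/f = 1 + 28/2 = 15.000.

15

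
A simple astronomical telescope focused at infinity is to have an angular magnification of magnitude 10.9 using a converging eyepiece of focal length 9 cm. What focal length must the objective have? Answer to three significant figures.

98.1 cm

|M| = f_obj/|f_eye|, so f_obj = |M| x |f_eye| = 10.9 x 9 = 98.100 cm.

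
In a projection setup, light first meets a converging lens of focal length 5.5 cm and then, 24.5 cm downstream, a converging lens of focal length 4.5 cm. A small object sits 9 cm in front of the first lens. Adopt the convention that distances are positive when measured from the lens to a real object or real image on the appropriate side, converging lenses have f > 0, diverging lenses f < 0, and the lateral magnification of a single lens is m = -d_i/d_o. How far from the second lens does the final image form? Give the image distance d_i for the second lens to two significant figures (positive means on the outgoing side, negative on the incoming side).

8.0 cm

Lens 1: 1/d_i1 = 1/f_1 - 1/d_o1 = 1/5.5 - 1/9 = 0.07071 cm^-1, so d_i1 = 14.143 cm.
That image sits 10.357 cm in front of the second lens, so d_o2 = 10.357 cm.
Lens 2: 1/d_i2 = 1/f_2 - 1/d_o2 = 1/4.5 - 1/(10.357) = 0.12567 cm^-1, so d_i2 = 7.957 cm.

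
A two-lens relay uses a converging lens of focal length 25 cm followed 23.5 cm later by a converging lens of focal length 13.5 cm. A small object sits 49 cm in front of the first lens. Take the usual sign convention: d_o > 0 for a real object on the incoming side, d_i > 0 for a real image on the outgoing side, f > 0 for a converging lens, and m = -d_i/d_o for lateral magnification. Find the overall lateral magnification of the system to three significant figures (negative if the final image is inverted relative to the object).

-0.343

Lens 1: 1/d_i1 = 1/f_1 - 1/d_o1 = 1/25 - 1/49 = 0.01959 cm^-1, so d_i1 = 51.042 cm.
m_1 = -(51.042)/49 = -1.0417.
This image would form 51.042 cm past lens 1, i.e. 27.542 cm beyond lens 2, so it is a virtual object for lens 2: d_o2 = 23.5 - 51.042 = -27.542 cm.
Lens 2: 1/d_i2 = 1/f_2 - 1/d_o2 = 1/13.5 - 1/(-27.542) = 0.11038 cm^-1, so d_i2 = 9.059 cm.
m_2 = -(9.059)/(-27.542) = 0.3289.
Total m = m_1 x m_2 = (-1.0417)(0.3289) = -0.3426.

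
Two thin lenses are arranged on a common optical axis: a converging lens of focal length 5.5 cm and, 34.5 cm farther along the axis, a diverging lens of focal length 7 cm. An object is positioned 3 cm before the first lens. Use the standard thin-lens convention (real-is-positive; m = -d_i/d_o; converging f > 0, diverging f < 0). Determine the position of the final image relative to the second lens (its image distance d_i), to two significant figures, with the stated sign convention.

Applying the thin-lens equation to the first lens, 1/5.5 = 1/3 + 1/d_i1, which gives d_i1 = -6.600 cm.
With d_i1 < 0 the first image is virtual and lies on the object side; the object distance for lens 2 is d_o2 = 34.5 - (-6.600) = 41.100 cm.
Applying the thin-lens equation again with f_2 = -7 cm and d_o2 = 41.100 cm gives d_i2 = -5.981 cm.

-6.0 cm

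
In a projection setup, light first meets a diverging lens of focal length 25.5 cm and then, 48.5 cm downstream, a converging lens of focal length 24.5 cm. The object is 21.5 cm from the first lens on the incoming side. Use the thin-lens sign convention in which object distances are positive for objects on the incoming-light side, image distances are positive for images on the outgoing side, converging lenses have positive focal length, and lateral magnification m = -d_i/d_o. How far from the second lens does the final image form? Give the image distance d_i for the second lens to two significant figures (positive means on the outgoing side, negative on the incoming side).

First lens: d_i1 = 1/(1/(-25.5) - 1/21.5) = -11.665 cm.
The intermediate image is virtual, 11.665 cm to the left of lens 1, so d_o2 = L - d_i1 = 48.5 - (-11.665) = 60.165 cm.
Second lens: d_i2 = 1/(1/24.5 - 1/(60.165)) = 41.330 cm.

41 cm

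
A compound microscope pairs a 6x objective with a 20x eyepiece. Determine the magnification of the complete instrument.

120

The overall magnification of a compound microscope is the product of the objective and eyepiece magnifications:
M = M_obj x M_eye = 6 x 20 = 120.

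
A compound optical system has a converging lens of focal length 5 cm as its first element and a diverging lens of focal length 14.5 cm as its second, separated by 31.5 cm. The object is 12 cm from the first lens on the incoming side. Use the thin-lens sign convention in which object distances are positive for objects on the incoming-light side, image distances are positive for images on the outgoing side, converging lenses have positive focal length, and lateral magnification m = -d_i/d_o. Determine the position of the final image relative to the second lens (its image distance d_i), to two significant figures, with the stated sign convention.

Lens 1: 1/d_i1 = 1/f_1 - 1/d_o1 = 1/5 - 1/12 = 0.11667 cm^-1, so d_i1 = 8.571 cm.
The intermediate image is 8.571 cm to the right of lens 1, so d_o2 = L - d_i1 = 31.5 - 8.571 = 22.929 cm.
Lens 2: 1/d_i2 = 1/f_2 - 1/d_o2 = 1/(-14.5) - 1/(22.929) = -0.11258 cm^-1, so d_i2 = -8.883 cm.

-8.9 cm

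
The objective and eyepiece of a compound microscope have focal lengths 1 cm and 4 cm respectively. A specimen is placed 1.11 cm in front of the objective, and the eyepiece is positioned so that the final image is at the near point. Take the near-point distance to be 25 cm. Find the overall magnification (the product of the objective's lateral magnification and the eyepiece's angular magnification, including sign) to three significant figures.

-65.9

Objective: 1/d_i = 1/f_obj - 1/d_o = 1/1 - 1/1.11 = 0.09910 cm^-1, so d_i = 10.091 cm.
m_obj = -d_i/d_o = -10.091/1.11 = -9.091.
Eyepiece angular magnification (image at near point): M_eye = 1 + D/f_e = 1 + 25/4 = 7.250.
Overall M = m_obj x M_eye = (-9.091)(7.250) = -65.91.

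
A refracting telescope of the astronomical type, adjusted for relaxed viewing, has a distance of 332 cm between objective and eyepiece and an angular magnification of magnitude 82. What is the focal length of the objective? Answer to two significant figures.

In normal adjustment the tube length equals f_obj + f_eye and |M| = f_obj/f_eye.
So f_obj = 82 f_eye and 82 f_eye + f_eye = 332 cm, giving f_eye = 332/83 = 4.000 cm and f_obj = 328.000 cm.

330 cm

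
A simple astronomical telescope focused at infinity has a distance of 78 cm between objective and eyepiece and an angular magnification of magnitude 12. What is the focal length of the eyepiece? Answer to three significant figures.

6.00 cm

In normal adjustment the tube length equals f_obj + f_eye and |M| = f_obj/f_eye.
So f_obj = 12 f_eye and 12 f_eye + f_eye = 78 cm, giving f_eye = 78/13 = 6.000 cm and f_obj = 72.000 cm.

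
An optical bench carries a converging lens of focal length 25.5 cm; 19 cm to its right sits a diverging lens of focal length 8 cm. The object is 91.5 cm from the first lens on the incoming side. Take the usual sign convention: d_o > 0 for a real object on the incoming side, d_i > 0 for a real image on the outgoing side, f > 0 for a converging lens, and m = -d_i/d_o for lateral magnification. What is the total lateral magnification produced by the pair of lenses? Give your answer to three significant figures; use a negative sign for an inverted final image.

0.370

Lens 1: 1/d_i1 = 1/f_1 - 1/d_o1 = 1/25.5 - 1/91.5 = 0.02829 cm^-1, so d_i1 = 35.352 cm.
m_1 = -(35.352)/91.5 = -0.3864.
Since 35.352 cm > 19 cm, the first image lies past the second lens and serves as a virtual object: d_o2 = L - d_i1 = -16.352 cm.
Lens 2: 1/d_i2 = 1/f_2 - 1/d_o2 = 1/(-8) - 1/(-16.352) = -0.06385 cm^-1, so d_i2 = -15.663 cm.
m_2 = -(-15.663)/(-16.352) = -0.9578.
The system's lateral magnification is m_1 m_2 = (-0.3864)(-0.9578) = 0.3701.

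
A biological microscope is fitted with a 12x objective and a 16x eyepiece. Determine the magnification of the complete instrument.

The overall magnification of a compound microscope is the product of the objective and eyepiece magnifications:
M = M_obj x M_eye = 12 x 16 = 192.

192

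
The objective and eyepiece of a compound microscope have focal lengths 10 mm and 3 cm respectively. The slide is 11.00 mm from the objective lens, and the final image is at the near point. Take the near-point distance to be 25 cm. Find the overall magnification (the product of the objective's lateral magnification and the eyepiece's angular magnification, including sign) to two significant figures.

-93

Convert to cm: f_obj = 10 mm = 1 cm; d_o = 11.00 mm = 1.10 cm.
Objective: 1/d_i = 1/f_obj - 1/d_o = 1/1 - 1/1.10 = 0.09091 cm^-1, so d_i = 11.000 cm.
m_obj = -d_i/d_o = -11.000/1.10 = -10.000.
Eyepiece angular magnification (image at near point): M_eye = 1 + D/f_e = 1 + 25/3 = 9.333.
Overall M = m_obj x M_eye = (-10.000)(9.333) = -93.33.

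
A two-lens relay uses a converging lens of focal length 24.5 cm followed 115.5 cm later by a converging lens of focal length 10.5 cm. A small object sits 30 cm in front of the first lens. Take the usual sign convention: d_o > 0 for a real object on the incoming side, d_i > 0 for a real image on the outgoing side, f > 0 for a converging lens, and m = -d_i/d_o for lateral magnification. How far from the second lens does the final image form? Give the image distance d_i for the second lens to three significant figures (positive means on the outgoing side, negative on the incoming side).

Applying the thin-lens equation to the first lens, 1/24.5 = 1/30 + 1/d_i1, which gives d_i1 = 133.636 cm.
Since 133.636 cm > 115.5 cm, the first image lies past the second lens and serves as a virtual object: d_o2 = L - d_i1 = -18.136 cm.
Applying the thin-lens equation again with f_2 = 10.5 cm and d_o2 = -18.136 cm gives d_i2 = 6.650 cm.

6.65 cm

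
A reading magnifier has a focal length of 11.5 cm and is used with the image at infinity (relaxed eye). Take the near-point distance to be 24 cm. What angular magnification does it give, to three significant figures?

2.09

M = D/f = 24/11.5 = 2.087.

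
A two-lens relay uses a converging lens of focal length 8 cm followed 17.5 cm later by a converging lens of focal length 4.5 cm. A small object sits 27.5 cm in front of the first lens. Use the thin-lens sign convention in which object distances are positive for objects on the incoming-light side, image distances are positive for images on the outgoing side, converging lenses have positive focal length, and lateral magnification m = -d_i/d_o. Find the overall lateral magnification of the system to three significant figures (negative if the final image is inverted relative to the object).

Lens 1: 1/d_i1 = 1/f_1 - 1/d_o1 = 1/8 - 1/27.5 = 0.08864 cm^-1, so d_i1 = 11.282 cm.
m_1 = -(11.282)/27.5 = -0.4103.
The intermediate image is 11.282 cm to the right of lens 1, so d_o2 = L - d_i1 = 17.5 - 11.282 = 6.218 cm.
Lens 2: 1/d_i2 = 1/f_2 - 1/d_o2 = 1/4.5 - 1/(6.218) = 0.06140 cm^-1, so d_i2 = 16.287 cm.
m_2 = -(16.287)/(6.218) = -2.6194.
Overall magnification: m = m_1 m_2 = 1.0746.

1.07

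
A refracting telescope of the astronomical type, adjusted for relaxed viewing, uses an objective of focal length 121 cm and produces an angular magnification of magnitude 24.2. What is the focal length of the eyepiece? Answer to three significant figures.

5.00 cm

|M| = f_obj/f_eye, so f_eye = f_obj/|M| = 121/24.2 = 5.000 cm.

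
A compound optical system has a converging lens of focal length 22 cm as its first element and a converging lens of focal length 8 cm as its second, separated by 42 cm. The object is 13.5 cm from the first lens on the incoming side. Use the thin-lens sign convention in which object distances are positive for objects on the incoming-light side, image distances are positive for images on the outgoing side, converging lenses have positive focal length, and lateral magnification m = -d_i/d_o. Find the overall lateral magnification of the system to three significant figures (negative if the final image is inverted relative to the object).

First lens: d_i1 = 1/(1/22 - 1/13.5) = -34.941 cm.
m_1 = -(-34.941)/13.5 = 2.5882.
With d_i1 < 0 the first image is virtual and lies on the object side; the object distance for lens 2 is d_o2 = 42 - (-34.941) = 76.941 cm.
Second lens: d_i2 = 1/(1/8 - 1/(76.941)) = 8.928 cm.
m_2 = -(8.928)/(76.941) = -0.1160.
The system's lateral magnification is m_1 m_2 = (2.5882)(-0.1160) = -0.3003.

-0.300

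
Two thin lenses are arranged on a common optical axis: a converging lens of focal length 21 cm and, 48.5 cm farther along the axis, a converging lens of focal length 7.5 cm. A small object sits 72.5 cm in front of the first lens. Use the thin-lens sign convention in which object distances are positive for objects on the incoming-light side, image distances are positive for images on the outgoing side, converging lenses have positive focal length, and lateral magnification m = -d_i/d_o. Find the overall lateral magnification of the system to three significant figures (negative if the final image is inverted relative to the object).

First lens: d_i1 = 1/(1/21 - 1/72.5) = 29.563 cm.
m_1 = -(29.563)/72.5 = -0.4078.
That image sits 18.937 cm in front of the second lens, so d_o2 = 18.937 cm.
Second lens: d_i2 = 1/(1/7.5 - 1/(18.937)) = 12.418 cm.
m_2 = -(12.418)/(18.937) = -0.6558.
The system's lateral magnification is m_1 m_2 = (-0.4078)(-0.6558) = 0.2674.

0.267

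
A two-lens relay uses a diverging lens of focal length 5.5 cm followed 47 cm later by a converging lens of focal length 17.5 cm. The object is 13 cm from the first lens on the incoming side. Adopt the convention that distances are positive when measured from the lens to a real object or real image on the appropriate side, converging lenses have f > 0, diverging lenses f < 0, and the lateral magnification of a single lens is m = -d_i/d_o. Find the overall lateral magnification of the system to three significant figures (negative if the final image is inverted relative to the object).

-0.156

Applying the thin-lens equation to the first lens, 1/(-5.5) = 1/13 + 1/d_i1, which gives d_i1 = -3.865 cm.
Its lateral magnification is m_1 = -d_i1/d_o1 = -(-3.865)/13 = 0.2973.
With d_i1 < 0 the first image is virtual and lies on the object side; the object distance for lens 2 is d_o2 = 47 - (-3.865) = 50.865 cm.
Applying the thin-lens equation again with f_2 = 17.5 cm and d_o2 = 50.865 cm gives d_i2 = 26.679 cm.
m_2 = -(26.679)/(50.865) = -0.5245.
The system's lateral magnification is m_1 m_2 = (0.2973)(-0.5245) = -0.1559.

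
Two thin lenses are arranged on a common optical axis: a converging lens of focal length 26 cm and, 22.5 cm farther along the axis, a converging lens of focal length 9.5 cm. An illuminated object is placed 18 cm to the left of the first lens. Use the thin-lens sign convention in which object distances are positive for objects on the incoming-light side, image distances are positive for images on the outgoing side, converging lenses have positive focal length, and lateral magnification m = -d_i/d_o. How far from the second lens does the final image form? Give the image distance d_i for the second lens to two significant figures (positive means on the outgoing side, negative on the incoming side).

11 cm

Lens 1: 1/d_i1 = 1/f_1 - 1/d_o1 = 1/26 - 1/18 = -0.01709 cm^-1, so d_i1 = -58.500 cm.
The intermediate image is virtual, 58.500 cm to the left of lens 1, so d_o2 = L - d_i1 = 22.5 - (-58.500) = 81.000 cm.
Lens 2: 1/d_i2 = 1/f_2 - 1/d_o2 = 1/9.5 - 1/(81.000) = 0.09292 cm^-1, so d_i2 = 10.762 cm.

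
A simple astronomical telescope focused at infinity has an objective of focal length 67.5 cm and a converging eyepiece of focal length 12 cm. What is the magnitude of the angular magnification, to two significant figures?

|M| = f_obj/|f_eye| = 67.5/12 = 5.625.

5.6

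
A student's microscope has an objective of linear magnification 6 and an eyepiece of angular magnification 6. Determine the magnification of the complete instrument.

36

The overall magnification of a compound microscope is the product of the objective and eyepiece magnifications:
M = M_obj x M_eye = 6 x 6 = 36.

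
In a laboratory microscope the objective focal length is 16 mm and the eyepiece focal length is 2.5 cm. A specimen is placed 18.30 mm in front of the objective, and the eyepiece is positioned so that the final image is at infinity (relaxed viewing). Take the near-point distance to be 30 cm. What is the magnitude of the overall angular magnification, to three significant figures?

Convert to cm: f_obj = 16 mm = 1.6 cm; d_o = 18.30 mm = 1.83 cm.
Objective: 1/d_i = 1/f_obj - 1/d_o = 1/1.6 - 1/1.83 = 0.07855 cm^-1, so d_i = 12.730 cm.
m_obj = -d_i/d_o = -12.730/1.83 = -6.957.
Eyepiece angular magnification (image at infinity): M_eye = D/f_e = 30/2.5 = 12.000.
Overall M = m_obj x M_eye = (-6.957)(12.000) = -83.48.
|M| = 83.48.

83.5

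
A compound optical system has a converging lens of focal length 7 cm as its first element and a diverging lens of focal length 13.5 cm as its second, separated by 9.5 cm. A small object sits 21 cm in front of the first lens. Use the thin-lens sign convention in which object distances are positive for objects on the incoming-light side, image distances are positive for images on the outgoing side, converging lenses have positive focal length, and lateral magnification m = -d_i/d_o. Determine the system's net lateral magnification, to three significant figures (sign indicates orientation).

Applying the thin-lens equation to the first lens, 1/7 = 1/21 + 1/d_i1, which gives d_i1 = 10.500 cm.
Its lateral magnification is m_1 = -d_i1/d_o1 = -(10.500)/21 = -0.5000.
This image would form 10.500 cm past lens 1, i.e. 1.000 cm beyond lens 2, so it is a virtual object for lens 2: d_o2 = 9.5 - 10.500 = -1.000 cm.
Applying the thin-lens equation again with f_2 = -13.5 cm and d_o2 = -1.000 cm gives d_i2 = 1.080 cm.
m_2 = -(1.080)/(-1.000) = 1.0800.
Total m = m_1 x m_2 = (-0.5000)(1.0800) = -0.5400.

-0.540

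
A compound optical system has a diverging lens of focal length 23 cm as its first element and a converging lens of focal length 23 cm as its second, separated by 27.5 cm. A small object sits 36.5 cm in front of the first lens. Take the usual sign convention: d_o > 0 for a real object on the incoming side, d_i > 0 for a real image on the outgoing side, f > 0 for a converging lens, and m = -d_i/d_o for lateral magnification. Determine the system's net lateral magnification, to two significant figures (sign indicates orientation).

-0.48

Applying the thin-lens equation to the first lens, 1/(-23) = 1/36.5 + 1/d_i1, which gives d_i1 = -14.109 cm.
Its lateral magnification is m_1 = -d_i1/d_o1 = -(-14.109)/36.5 = 0.3866.
With d_i1 < 0 the first image is virtual and lies on the object side; the object distance for lens 2 is d_o2 = 27.5 - (-14.109) = 41.609 cm.
Applying the thin-lens equation again with f_2 = 23 cm and d_o2 = 41.609 cm gives d_i2 = 51.427 cm.
m_2 = -(51.427)/(41.609) = -1.2359.
The system's lateral magnification is m_1 m_2 = (0.3866)(-1.2359) = -0.4778.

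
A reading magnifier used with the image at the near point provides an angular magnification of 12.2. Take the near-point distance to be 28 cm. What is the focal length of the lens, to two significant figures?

2.5 cm

For the image at the near point, M = 1 + D/f.
f = D/(M - 1) = 28/(12.2 - 1) = 2.500 cm.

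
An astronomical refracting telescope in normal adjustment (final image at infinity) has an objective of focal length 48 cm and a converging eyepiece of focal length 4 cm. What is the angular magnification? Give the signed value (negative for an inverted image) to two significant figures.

M = -f_obj/f_eye = -48/(4) = -12.000.

-12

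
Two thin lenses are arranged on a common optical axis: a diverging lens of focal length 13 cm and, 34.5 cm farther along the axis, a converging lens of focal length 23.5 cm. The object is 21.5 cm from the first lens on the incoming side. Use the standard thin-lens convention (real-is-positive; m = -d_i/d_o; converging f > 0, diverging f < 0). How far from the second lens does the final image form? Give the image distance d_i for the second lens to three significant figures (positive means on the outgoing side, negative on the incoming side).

Lens 1: 1/d_i1 = 1/f_1 - 1/d_o1 = 1/(-13) - 1/21.5 = -0.12343 cm^-1, so d_i1 = -8.101 cm.
With d_i1 < 0 the first image is virtual and lies on the object side; the object distance for lens 2 is d_o2 = 34.5 - (-8.101) = 42.601 cm.
Lens 2: 1/d_i2 = 1/f_2 - 1/d_o2 = 1/23.5 - 1/(42.601) = 0.01908 cm^-1, so d_i2 = 52.411 cm.

52.4 cm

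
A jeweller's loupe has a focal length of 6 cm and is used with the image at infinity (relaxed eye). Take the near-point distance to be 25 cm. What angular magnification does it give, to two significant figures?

M = D/f = 25/6 = 4.167.

4.2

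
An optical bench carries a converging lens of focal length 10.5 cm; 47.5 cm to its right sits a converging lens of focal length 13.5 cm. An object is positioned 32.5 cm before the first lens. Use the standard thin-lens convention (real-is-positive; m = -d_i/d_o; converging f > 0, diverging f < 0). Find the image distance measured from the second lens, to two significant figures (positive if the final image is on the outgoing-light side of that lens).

Applying the thin-lens equation to the first lens, 1/10.5 = 1/32.5 + 1/d_i1, which gives d_i1 = 15.511 cm.
That image sits 31.989 cm in front of the second lens, so d_o2 = 31.989 cm.
Applying the thin-lens equation again with f_2 = 13.5 cm and d_o2 = 31.989 cm gives d_i2 = 23.357 cm.

23 cm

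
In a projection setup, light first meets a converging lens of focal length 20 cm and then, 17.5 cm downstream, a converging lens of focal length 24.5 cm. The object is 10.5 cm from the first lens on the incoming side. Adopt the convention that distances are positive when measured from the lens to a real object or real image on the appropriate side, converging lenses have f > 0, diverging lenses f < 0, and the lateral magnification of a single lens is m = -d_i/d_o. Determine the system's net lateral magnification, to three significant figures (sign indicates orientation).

-3.41

Lens 1: 1/d_i1 = 1/f_1 - 1/d_o1 = 1/20 - 1/10.5 = -0.04524 cm^-1, so d_i1 = -22.105 cm.
m_1 = -(-22.105)/10.5 = 2.1053.
With d_i1 < 0 the first image is virtual and lies on the object side; the object distance for lens 2 is d_o2 = 17.5 - (-22.105) = 39.605 cm.
Lens 2: 1/d_i2 = 1/f_2 - 1/d_o2 = 1/24.5 - 1/(39.605) = 0.01557 cm^-1, so d_i2 = 64.238 cm.
m_2 = -(64.238)/(39.605) = -1.6220.
Total m = m_1 x m_2 = (2.1053)(-1.6220) = -3.4146.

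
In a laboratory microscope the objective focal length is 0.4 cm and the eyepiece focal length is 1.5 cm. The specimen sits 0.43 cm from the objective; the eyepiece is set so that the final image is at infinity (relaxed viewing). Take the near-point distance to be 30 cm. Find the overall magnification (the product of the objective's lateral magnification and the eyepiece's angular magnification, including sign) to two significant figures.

Objective: 1/d_i = 1/f_obj - 1/d_o = 1/0.4 - 1/0.43 = 0.17442 cm^-1, so d_i = 5.733 cm.
m_obj = -d_i/d_o = -5.733/0.43 = -13.333.
Eyepiece angular magnification (image at infinity): M_eye = D/f_e = 30/1.5 = 20.000.
Overall M = m_obj x M_eye = (-13.333)(20.000) = -266.67.

-270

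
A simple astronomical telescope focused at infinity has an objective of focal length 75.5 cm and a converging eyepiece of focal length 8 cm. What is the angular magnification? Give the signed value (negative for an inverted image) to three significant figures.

M = -f_obj/f_eye = -75.5/(8) = -9.438.

-9.44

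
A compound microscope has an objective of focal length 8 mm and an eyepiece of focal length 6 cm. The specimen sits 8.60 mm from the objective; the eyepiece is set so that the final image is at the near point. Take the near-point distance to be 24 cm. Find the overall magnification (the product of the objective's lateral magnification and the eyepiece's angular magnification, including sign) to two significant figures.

Convert to cm: f_obj = 8 mm = 0.8 cm; d_o = 8.60 mm = 0.86 cm.
Objective: 1/d_i = 1/f_obj - 1/d_o = 1/0.8 - 1/0.86 = 0.08721 cm^-1, so d_i = 11.467 cm.
m_obj = -d_i/d_o = -11.467/0.86 = -13.333.
Eyepiece angular magnification (image at near point): M_eye = 1 + D/f_e = 1 + 24/6 = 5.000.
Overall M = m_obj x M_eye = (-13.333)(5.000) = -66.67.

-67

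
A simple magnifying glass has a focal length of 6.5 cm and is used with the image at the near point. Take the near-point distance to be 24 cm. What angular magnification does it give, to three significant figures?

4.69

M = 1 + D/f = 1 + 24/6.5 = 4.692.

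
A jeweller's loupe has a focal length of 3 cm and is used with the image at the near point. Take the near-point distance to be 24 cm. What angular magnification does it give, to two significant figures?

9.0

M = 1 + D/f = 1 + 24/3 = 9.000.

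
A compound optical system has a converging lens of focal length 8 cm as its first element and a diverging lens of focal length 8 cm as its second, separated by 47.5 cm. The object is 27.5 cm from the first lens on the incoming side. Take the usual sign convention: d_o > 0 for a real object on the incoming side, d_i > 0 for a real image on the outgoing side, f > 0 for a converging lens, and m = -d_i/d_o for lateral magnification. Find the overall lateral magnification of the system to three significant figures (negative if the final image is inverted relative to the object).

-0.0742

Applying the thin-lens equation to the first lens, 1/8 = 1/27.5 + 1/d_i1, which gives d_i1 = 11.282 cm.
Its lateral magnification is m_1 = -d_i1/d_o1 = -(11.282)/27.5 = -0.4103.
The intermediate image is 11.282 cm to the right of lens 1, so d_o2 = L - d_i1 = 47.5 - 11.282 = 36.218 cm.
Applying the thin-lens equation again with f_2 = -8 cm and d_o2 = 36.218 cm gives d_i2 = -6.553 cm.
m_2 = -(-6.553)/(36.218) = 0.1809.
Overall magnification: m = m_1 m_2 = -0.0742.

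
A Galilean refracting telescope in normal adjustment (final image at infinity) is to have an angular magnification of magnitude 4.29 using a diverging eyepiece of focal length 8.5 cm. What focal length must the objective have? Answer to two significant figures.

36 cm

|M| = f_obj/|f_eye|, so f_obj = |M| x |f_eye| = 4.29 x 8.5 = 36.465 cm.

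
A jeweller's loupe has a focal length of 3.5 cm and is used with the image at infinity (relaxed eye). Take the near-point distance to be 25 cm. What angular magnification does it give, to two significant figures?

7.1

M = D/f = 25/3.5 = 7.143.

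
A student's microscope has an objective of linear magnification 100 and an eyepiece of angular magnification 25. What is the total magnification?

The overall magnification of a compound microscope is the product of the objective and eyepiece magnifications:
M = M_obj x M_eye = 100 x 25 = 2500.

2500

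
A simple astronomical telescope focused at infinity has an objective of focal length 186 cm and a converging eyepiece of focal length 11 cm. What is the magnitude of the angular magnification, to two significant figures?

17

|M| = f_obj/|f_eye| = 186/11 = 16.909.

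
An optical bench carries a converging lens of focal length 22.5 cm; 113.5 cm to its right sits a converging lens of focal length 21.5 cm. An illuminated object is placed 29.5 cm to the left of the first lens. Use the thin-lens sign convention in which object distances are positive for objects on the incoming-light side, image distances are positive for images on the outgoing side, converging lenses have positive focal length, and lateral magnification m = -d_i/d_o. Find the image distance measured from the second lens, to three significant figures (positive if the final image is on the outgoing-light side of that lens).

First lens: d_i1 = 1/(1/22.5 - 1/29.5) = 94.821 cm.
That image sits 18.679 cm in front of the second lens, so d_o2 = 18.679 cm.
Second lens: d_i2 = 1/(1/21.5 - 1/(18.679)) = -142.335 cm.

-142 cm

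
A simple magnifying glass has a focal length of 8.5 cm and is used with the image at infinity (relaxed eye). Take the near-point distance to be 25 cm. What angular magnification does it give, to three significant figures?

2.94

M = D/f = 25/8.5 = 2.941.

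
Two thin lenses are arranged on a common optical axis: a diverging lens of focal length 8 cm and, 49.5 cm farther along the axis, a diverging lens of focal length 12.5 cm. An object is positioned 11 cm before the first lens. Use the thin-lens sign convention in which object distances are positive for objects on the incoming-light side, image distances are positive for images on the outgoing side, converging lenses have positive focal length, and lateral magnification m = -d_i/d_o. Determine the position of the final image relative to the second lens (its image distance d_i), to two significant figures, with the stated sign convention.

Lens 1: 1/d_i1 = 1/f_1 - 1/d_o1 = 1/(-8) - 1/11 = -0.21591 cm^-1, so d_i1 = -4.632 cm.
The intermediate image is virtual, 4.632 cm to the left of lens 1, so d_o2 = L - d_i1 = 49.5 - (-4.632) = 54.132 cm.
Lens 2: 1/d_i2 = 1/f_2 - 1/d_o2 = 1/(-12.5) - 1/(54.132) = -0.09847 cm^-1, so d_i2 = -10.155 cm.

-10 cm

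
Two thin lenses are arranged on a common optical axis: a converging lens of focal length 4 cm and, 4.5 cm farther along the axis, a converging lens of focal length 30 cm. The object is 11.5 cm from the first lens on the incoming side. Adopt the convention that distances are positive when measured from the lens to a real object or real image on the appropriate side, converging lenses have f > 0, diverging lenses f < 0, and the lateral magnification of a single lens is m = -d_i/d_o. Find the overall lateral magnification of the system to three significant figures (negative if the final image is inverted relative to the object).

-0.506

First lens: d_i1 = 1/(1/4 - 1/11.5) = 6.133 cm.
m_1 = -(6.133)/11.5 = -0.5333.
This image would form 6.133 cm past lens 1, i.e. 1.633 cm beyond lens 2, so it is a virtual object for lens 2: d_o2 = 4.5 - 6.133 = -1.633 cm.
Second lens: d_i2 = 1/(1/30 - 1/(-1.633)) = 1.549 cm.
m_2 = -(1.549)/(-1.633) = 0.9484.
Overall magnification: m = m_1 m_2 = -0.5058.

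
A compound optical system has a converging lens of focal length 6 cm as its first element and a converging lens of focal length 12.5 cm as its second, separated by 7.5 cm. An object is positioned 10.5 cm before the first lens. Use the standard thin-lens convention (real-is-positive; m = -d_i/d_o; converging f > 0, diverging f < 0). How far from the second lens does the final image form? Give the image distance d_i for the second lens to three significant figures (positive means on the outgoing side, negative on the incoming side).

4.28 cm

First lens: d_i1 = 1/(1/6 - 1/10.5) = 14.000 cm.
Since 14.000 cm > 7.5 cm, the first image lies past the second lens and serves as a virtual object: d_o2 = L - d_i1 = -6.500 cm.
Second lens: d_i2 = 1/(1/12.5 - 1/(-6.500)) = 4.276 cm.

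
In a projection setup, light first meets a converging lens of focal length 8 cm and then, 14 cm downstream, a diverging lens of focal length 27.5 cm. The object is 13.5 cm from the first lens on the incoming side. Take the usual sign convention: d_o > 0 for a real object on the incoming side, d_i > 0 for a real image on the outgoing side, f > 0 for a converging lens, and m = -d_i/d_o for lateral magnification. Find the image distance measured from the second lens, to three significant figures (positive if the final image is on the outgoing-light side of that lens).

7.09 cm

Applying the thin-lens equation to the first lens, 1/8 = 1/13.5 + 1/d_i1, which gives d_i1 = 19.636 cm.
Since 19.636 cm > 14 cm, the first image lies past the second lens and serves as a virtual object: d_o2 = L - d_i1 = -5.636 cm.
Applying the thin-lens equation again with f_2 = -27.5 cm and d_o2 = -5.636 cm gives d_i2 = 7.089 cm.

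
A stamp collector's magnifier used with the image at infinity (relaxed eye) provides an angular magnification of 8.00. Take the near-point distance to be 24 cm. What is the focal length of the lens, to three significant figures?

For the image at infinity, M = D/f.
f = D/M = 24/8.0 = 3.000 cm.

3.00 cm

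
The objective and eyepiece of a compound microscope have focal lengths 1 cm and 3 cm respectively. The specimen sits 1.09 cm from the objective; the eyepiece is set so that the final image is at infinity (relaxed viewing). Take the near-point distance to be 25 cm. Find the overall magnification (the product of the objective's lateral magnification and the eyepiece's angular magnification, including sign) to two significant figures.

Objective: 1/d_i = 1/f_obj - 1/d_o = 1/1 - 1/1.09 = 0.08257 cm^-1, so d_i = 12.111 cm.
m_obj = -d_i/d_o = -12.111/1.09 = -11.111.
Eyepiece angular magnification (image at infinity): M_eye = D/f_e = 25/3 = 8.333.
Overall M = m_obj x M_eye = (-11.111)(8.333) = -92.59.

-93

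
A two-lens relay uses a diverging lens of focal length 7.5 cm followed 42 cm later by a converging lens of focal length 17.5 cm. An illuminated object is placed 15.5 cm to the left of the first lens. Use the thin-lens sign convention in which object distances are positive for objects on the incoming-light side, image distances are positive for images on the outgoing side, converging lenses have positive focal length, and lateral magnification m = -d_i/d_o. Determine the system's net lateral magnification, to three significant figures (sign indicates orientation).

Lens 1: 1/d_i1 = 1/f_1 - 1/d_o1 = 1/(-7.5) - 1/15.5 = -0.19785 cm^-1, so d_i1 = -5.054 cm.
m_1 = -(-5.054)/15.5 = 0.3261.
With d_i1 < 0 the first image is virtual and lies on the object side; the object distance for lens 2 is d_o2 = 42 - (-5.054) = 47.054 cm.
Lens 2: 1/d_i2 = 1/f_2 - 1/d_o2 = 1/17.5 - 1/(47.054) = 0.03589 cm^-1, so d_i2 = 27.862 cm.
m_2 = -(27.862)/(47.054) = -0.5921.
Total m = m_1 x m_2 = (0.3261)(-0.5921) = -0.1931.

-0.193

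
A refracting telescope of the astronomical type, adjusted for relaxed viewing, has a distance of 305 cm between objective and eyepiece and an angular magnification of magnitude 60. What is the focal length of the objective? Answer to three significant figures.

In normal adjustment the tube length equals f_obj + f_eye and |M| = f_obj/f_eye.
So f_obj = 60 f_eye and 60 f_eye + f_eye = 305 cm, giving f_eye = 305/61 = 5.000 cm and f_obj = 300.000 cm.

300 cm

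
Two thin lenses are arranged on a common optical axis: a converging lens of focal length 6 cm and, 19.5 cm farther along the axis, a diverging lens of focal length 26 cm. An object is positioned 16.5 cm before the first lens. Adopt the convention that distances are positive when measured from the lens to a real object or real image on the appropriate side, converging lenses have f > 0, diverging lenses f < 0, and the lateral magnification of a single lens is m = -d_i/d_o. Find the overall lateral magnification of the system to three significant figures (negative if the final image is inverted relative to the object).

-0.412

First lens: d_i1 = 1/(1/6 - 1/16.5) = 9.429 cm.
m_1 = -(9.429)/16.5 = -0.5714.
Object distance for lens 2: d_o2 = 19.5 - 9.429 = 10.071 cm.
Second lens: d_i2 = 1/(1/(-26) - 1/(10.071)) = -7.259 cm.
m_2 = -(-7.259)/(10.071) = 0.7208.
Total m = m_1 x m_2 = (-0.5714)(0.7208) = -0.4119.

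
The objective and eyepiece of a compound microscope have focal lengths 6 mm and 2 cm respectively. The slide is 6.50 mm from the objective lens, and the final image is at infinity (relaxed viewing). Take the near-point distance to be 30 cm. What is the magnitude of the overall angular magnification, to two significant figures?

180

Convert to cm: f_obj = 6 mm = 0.6 cm; d_o = 6.50 mm = 0.65 cm.
Objective: 1/d_i = 1/f_obj - 1/d_o = 1/0.6 - 1/0.65 = 0.12821 cm^-1, so d_i = 7.800 cm.
m_obj = -d_i/d_o = -7.800/0.65 = -12.000.
Eyepiece angular magnification (image at infinity): M_eye = D/f_e = 30/2 = 15.000.
Overall M = m_obj x M_eye = (-12.000)(15.000) = -180.00.
|M| = 180.00.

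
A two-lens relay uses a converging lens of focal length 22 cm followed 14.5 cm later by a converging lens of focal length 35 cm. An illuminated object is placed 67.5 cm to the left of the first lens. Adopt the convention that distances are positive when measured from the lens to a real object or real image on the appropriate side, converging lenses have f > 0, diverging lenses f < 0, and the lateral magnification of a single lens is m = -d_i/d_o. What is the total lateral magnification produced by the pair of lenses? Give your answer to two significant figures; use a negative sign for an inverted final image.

First lens: d_i1 = 1/(1/22 - 1/67.5) = 32.637 cm.
m_1 = -(32.637)/67.5 = -0.4835.
Since 32.637 cm > 14.5 cm, the first image lies past the second lens and serves as a virtual object: d_o2 = L - d_i1 = -18.137 cm.
Second lens: d_i2 = 1/(1/35 - 1/(-18.137)) = 11.947 cm.
m_2 = -(11.947)/(-18.137) = 0.6587.
Total m = m_1 x m_2 = (-0.4835)(0.6587) = -0.3185.

-0.32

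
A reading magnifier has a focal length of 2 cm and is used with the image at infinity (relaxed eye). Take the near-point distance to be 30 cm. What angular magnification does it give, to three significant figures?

M = D/f = 30/2 = 15.000.

15.0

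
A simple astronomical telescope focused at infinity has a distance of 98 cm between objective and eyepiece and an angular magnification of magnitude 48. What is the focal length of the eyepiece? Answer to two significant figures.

2.0 cm

In normal adjustment the tube length equals f_obj + f_eye and |M| = f_obj/f_eye.
So f_obj = 48 f_eye and 48 f_eye + f_eye = 98 cm, giving f_eye = 98/49 = 2.000 cm and f_obj = 96.000 cm.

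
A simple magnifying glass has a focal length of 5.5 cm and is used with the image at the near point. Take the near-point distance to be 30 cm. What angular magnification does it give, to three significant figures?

M = 1 + D/f = 1 + 30/5.5 = 6.455.

6.45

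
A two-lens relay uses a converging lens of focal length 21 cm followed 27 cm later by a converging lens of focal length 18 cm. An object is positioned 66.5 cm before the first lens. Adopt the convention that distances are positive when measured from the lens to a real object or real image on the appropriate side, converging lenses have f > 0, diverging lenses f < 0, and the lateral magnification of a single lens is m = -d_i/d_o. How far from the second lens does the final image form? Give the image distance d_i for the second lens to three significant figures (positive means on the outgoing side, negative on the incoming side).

3.06 cm

Lens 1: 1/d_i1 = 1/f_1 - 1/d_o1 = 1/21 - 1/66.5 = 0.03258 cm^-1, so d_i1 = 30.692 cm.
Since 30.692 cm > 27 cm, the first image lies past the second lens and serves as a virtual object: d_o2 = L - d_i1 = -3.692 cm.
Lens 2: 1/d_i2 = 1/f_2 - 1/d_o2 = 1/18 - 1/(-3.692) = 0.32639 cm^-1, so d_i2 = 3.064 cm.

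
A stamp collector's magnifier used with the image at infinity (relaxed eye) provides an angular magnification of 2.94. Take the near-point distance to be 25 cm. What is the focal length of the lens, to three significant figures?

For the image at infinity, M = D/f.
f = D/M = 25/2.94 = 8.503 cm.

8.50 cm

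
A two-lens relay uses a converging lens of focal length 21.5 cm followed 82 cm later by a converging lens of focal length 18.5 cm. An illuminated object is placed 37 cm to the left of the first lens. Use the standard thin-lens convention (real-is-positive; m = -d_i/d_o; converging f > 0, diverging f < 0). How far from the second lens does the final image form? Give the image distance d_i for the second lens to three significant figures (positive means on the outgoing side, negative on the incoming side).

46.6 cm

First lens: d_i1 = 1/(1/21.5 - 1/37) = 51.323 cm.
That image sits 30.677 cm in front of the second lens, so d_o2 = 30.677 cm.
Second lens: d_i2 = 1/(1/18.5 - 1/(30.677)) = 46.605 cm.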